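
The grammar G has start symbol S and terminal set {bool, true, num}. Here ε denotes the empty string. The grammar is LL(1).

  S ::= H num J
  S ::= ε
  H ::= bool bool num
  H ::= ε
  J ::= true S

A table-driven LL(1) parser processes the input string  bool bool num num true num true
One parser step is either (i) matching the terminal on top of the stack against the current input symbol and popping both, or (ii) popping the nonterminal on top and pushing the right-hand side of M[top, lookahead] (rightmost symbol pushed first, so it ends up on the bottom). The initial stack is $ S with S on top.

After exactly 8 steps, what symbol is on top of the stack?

step 1: stack=$ S  input=bool bool num num true num true $  — expand S ::= H num J
step 2: stack=$ J num H  input=bool bool num num true num true $  — expand H ::= bool bool num
step 3: stack=$ J num num bool bool  input=bool bool num num true num true $  — match bool
step 4: stack=$ J num num bool  input=bool num num true num true $  — match bool
step 5: stack=$ J num num  input=num num true num true $  — match num
step 6: stack=$ J num  input=num true num true $  — match num
step 7: stack=$ J  input=true num true $  — expand J ::= true S
step 8: stack=$ S true  input=true num true $  — match true
Stack after step 8: $ S (top = S).

S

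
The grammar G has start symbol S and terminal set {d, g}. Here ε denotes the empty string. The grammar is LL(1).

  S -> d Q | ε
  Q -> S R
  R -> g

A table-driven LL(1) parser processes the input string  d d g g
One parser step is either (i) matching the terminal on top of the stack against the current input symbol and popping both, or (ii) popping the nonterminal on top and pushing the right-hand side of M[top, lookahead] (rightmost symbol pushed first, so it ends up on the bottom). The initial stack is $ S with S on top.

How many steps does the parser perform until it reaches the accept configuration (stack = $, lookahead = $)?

11

step 1: stack=$ S  input=d d g g $  — expand S -> d Q
step 2: stack=$ Q d  input=d d g g $  — match d
step 3: stack=$ Q  input=d g g $  — expand Q -> S R
step 4: stack=$ R S  input=d g g $  — expand S -> d Q
step 5: stack=$ R Q d  input=d g g $  — match d
step 6: stack=$ R Q  input=g g $  — expand Q -> S R
step 7: stack=$ R R S  input=g g $  — expand S -> ε
step 8: stack=$ R R  input=g g $  — expand R -> g
step 9: stack=$ R g  input=g g $  — match g
step 10: stack=$ R  input=g $  — expand R -> g
step 11: stack=$ g  input=g $  — match g
Accept reached after 11 steps.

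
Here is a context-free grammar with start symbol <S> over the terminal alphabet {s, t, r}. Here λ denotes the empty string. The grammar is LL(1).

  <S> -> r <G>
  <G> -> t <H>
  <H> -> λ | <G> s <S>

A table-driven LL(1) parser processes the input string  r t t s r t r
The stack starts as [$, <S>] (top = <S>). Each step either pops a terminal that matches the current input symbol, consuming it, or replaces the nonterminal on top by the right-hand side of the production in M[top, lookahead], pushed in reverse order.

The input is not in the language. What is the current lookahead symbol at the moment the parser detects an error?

step 1: stack=$ <S>  input=r t t s r t r $  — expand <S> -> r <G>
step 2: stack=$ <G> r  input=r t t s r t r $  — match r
step 3: stack=$ <G>  input=t t s r t r $  — expand <G> -> t <H>
step 4: stack=$ <H> t  input=t t s r t r $  — match t
step 5: stack=$ <H>  input=t s r t r $  — expand <H> -> <G> s <S>
step 6: stack=$ <S> s <G>  input=t s r t r $  — expand <G> -> t <H>
step 7: stack=$ <S> s <H> t  input=t s r t r $  — match t
step 8: stack=$ <S> s <H>  input=s r t r $  — expand <H> -> λ
step 9: stack=$ <S> s  input=s r t r $  — match s
step 10: stack=$ <S>  input=r t r $  — expand <S> -> r <G>
step 11: stack=$ <G> r  input=r t r $  — match r
step 12: stack=$ <G>  input=t r $  — expand <G> -> t <H>
step 13: stack=$ <H> t  input=t r $  — match t
step 14: stack=$ <H>  input=r $  — error: M[<H>, r] is empty

r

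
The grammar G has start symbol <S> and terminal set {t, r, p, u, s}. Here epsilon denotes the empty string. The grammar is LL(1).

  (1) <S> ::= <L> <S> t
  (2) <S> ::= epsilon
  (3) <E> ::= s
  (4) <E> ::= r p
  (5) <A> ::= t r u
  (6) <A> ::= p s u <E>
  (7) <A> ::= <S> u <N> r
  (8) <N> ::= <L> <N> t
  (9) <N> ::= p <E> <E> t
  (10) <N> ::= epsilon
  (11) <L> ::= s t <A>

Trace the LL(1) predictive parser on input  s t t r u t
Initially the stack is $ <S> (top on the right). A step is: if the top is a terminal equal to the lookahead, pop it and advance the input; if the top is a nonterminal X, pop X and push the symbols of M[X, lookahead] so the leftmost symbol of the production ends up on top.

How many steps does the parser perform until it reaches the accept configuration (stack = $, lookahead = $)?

10

      Stack            Input          Action
   1  $ <S>            s t t r u t $  expand <S> ::= <L> <S> t
   2  $ t <S> <L>      s t t r u t $  expand <L> ::= s t <A>
   3  $ t <S> <A> t s  s t t r u t $  match s
   4  $ t <S> <A> t    t t r u t $    match t
   5  $ t <S> <A>      t r u t $      expand <A> ::= t r u
   6  $ t <S> u r t    t r u t $      match t
   7  $ t <S> u r      r u t $        match r
   8  $ t <S> u        u t $          match u
   9  $ t <S>          t $            expand <S> ::= epsilon
  10  $ t              t $            match t
Accept reached after 10 steps.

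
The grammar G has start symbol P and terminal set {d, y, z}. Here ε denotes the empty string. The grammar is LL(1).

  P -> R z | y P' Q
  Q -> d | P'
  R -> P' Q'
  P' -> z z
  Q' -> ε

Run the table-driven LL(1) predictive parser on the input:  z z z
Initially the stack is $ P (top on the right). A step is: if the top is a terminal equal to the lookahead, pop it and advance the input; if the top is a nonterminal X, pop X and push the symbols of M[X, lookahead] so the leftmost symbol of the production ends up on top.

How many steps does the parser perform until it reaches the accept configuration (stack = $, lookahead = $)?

7

step 1: stack=$ P  input=z z z $  — expand P -> R z
step 2: stack=$ z R  input=z z z $  — expand R -> P' Q'
step 3: stack=$ z Q' P'  input=z z z $  — expand P' -> z z
step 4: stack=$ z Q' z z  input=z z z $  — match z
step 5: stack=$ z Q' z  input=z z $  — match z
step 6: stack=$ z Q'  input=z $  — expand Q' -> ε
step 7: stack=$ z  input=z $  — match z
Accept reached after 7 steps.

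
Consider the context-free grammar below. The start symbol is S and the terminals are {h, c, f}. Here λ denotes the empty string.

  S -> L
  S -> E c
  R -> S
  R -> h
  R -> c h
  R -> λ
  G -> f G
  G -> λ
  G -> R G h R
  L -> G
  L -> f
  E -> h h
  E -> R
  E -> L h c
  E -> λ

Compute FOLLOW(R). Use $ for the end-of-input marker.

FIRST(S) = {λ, c, f, h}  (via L, E c)
FIRST(R) = {λ, c, f, h}  (via S)
FIRST(G) = {λ, c, f, h}  (via R G h R)
FIRST(L) = {λ, c, f, h}  (via G)
FIRST(E) = {λ, c, f, h}  (via R, L h c)
FOLLOW(S) includes $ since S is the start symbol.
FOLLOW(E): in S->E c, E is followed by c with FIRST {c}. Thus FOLLOW(E) = {c}.
FOLLOW(S): in R->S, the suffix after S is empty, so FOLLOW(S) ⊇ FOLLOW(R) = {$, c, f, h}. Thus FOLLOW(S) = {$, c, f, h}.
FOLLOW(L): in S->L, the suffix after L is empty, so FOLLOW(L) ⊇ FOLLOW(S) = {$, c, f, h}; in E->L h c, L is followed by h c with FIRST {h}. Thus FOLLOW(L) = {$, c, f, h}.
FOLLOW(G): in G->f G, the suffix after G is empty (adds nothing new); in G->R G h R, G is followed by h R with FIRST {h}; in L->G, the suffix after G is empty, so FOLLOW(G) ⊇ FOLLOW(L) = {$, c, f, h}. Thus FOLLOW(G) = {$, c, f, h}.
FOLLOW(R): in G->R G h R (occurrence 1), R is followed by G h R with FIRST {c, f, h}; in G->R G h R (occurrence 2), the suffix after R is empty, so FOLLOW(R) ⊇ FOLLOW(G) = {$, c, f, h}; in E->R, the suffix after R is empty, so FOLLOW(R) ⊇ FOLLOW(E) = {c}. Thus FOLLOW(R) = {$, c, f, h}.

{$, c, f, h}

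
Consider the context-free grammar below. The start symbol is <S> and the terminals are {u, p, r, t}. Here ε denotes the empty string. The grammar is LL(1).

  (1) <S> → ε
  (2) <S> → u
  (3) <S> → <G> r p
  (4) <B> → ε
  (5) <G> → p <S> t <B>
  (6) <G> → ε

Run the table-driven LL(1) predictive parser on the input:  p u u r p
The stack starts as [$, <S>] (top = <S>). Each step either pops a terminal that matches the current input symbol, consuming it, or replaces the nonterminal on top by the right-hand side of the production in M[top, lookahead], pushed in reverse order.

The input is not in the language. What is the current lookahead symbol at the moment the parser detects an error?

     Stack              Input        Action
  1  $ <S>              p u u r p $  expand <S> → <G> r p
  2  $ p r <G>          p u u r p $  expand <G> → p <S> t <B>
  3  $ p r <B> t <S> p  p u u r p $  match p
  4  $ p r <B> t <S>    u u r p $    expand <S> → u
  5  $ p r <B> t u      u u r p $    match u
  6  $ p r <B> t        u r p $      error: top is terminal t but lookahead is u

u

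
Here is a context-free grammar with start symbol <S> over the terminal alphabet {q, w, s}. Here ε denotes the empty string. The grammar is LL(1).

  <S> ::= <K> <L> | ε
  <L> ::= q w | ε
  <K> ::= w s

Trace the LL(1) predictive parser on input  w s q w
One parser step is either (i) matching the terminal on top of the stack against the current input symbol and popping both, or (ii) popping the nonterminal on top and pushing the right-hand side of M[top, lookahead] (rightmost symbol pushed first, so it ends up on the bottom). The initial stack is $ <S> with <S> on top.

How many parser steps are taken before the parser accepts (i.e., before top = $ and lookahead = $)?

7

step 1: stack=$ <S>  input=w s q w $  — expand <S> ::= <K> <L>
step 2: stack=$ <L> <K>  input=w s q w $  — expand <K> ::= w s
step 3: stack=$ <L> s w  input=w s q w $  — match w
step 4: stack=$ <L> s  input=s q w $  — match s
step 5: stack=$ <L>  input=q w $  — expand <L> ::= q w
step 6: stack=$ w q  input=q w $  — match q
step 7: stack=$ w  input=w $  — match w
Accept reached after 7 steps.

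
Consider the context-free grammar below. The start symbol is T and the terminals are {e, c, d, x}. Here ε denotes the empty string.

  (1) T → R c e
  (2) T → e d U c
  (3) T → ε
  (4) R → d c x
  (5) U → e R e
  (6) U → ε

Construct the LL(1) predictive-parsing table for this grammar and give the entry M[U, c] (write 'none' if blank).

FIRST(R): from R→d c x we get {d}. So FIRST(R) = {d}.
FIRST(U): from U→e R e we get {e}; from U→ε we get {ε}. So FIRST(U) = {ε, e}.
FIRST(T): from T→R c e we get {d}; from T→e d U c we get {e}; from T→ε we get {ε}. So FIRST(T) = {ε, d, e}.
FOLLOW(T) includes $ since T is the start symbol.
FOLLOW(U): in T→e d U c, U is followed by c with FIRST {c}. Thus FOLLOW(U) = {c}.
For U → e R e: FIRST(e R e) = {e}, so it goes in M[U, t] for t ∈ {e}.
For U → ε: FIRST(ε) = {ε}, so it goes in M[U, t] for t ∈ {}; since ε ∈ FIRST, also for every t ∈ FOLLOW(U) = {c}.

U → ε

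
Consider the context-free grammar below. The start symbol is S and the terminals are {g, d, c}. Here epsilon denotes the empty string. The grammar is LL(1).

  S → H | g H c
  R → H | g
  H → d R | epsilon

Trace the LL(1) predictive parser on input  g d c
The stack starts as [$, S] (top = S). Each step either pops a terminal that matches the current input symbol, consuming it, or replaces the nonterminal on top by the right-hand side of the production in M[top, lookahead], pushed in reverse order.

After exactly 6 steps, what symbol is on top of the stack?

step 1: stack=$ S  input=g d c $  — expand S → g H c
step 2: stack=$ c H g  input=g d c $  — match g
step 3: stack=$ c H  input=d c $  — expand H → d R
step 4: stack=$ c R d  input=d c $  — match d
step 5: stack=$ c R  input=c $  — expand R → H
step 6: stack=$ c H  input=c $  — expand H → epsilon
Stack after step 6: $ c (top = c).

c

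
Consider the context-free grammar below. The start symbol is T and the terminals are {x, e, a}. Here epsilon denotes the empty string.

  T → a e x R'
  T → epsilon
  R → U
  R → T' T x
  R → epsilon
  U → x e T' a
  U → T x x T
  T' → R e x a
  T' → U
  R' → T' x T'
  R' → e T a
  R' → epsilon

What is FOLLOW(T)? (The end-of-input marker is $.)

{$, a, e, x}

FIRST(T) = {epsilon, a}
FIRST(U) = {a, x}  (via T x x T)
FIRST(R) = {epsilon, a, e, x}  (via U, T' T x)
FIRST(T') = {a, e, x}  (via R e x a, U)
FIRST(R') = {epsilon, a, e, x}  (via T' x T')
FOLLOW(T) includes $ since T is the start symbol.
FOLLOW(R): in T'→R e x a, R is followed by e x a with FIRST {e}. Thus FOLLOW(R) = {e}.
FOLLOW(T): in R→T' T x, T is followed by x with FIRST {x}; in U→T x x T (occurrence 1), T is followed by x x T with FIRST {x}; in U→T x x T (occurrence 2), the suffix after T is empty, so FOLLOW(T) ⊇ FOLLOW(U) = {$, a, e, x}; in R'→e T a, T is followed by a with FIRST {a}. Thus FOLLOW(T) = {$, a, e, x}.
FOLLOW(R'): in T→a e x R', the suffix after R' is empty, so FOLLOW(R') ⊇ FOLLOW(T) = {$, a, e, x}. Thus FOLLOW(R') = {$, a, e, x}.
FOLLOW(T'): in R→T' T x, T' is followed by T x with FIRST {a, x}; in U→x e T' a, T' is followed by a with FIRST {a}; in R'→T' x T' (occurrence 1), T' is followed by x T' with FIRST {x}; in R'→T' x T' (occurrence 2), the suffix after T' is empty, so FOLLOW(T') ⊇ FOLLOW(R') = {$, a, e, x}. Thus FOLLOW(T') = {$, a, e, x}.
FOLLOW(U): in R→U, the suffix after U is empty, so FOLLOW(U) ⊇ FOLLOW(R) = {e}; in T'→U, the suffix after U is empty, so FOLLOW(U) ⊇ FOLLOW(T') = {$, a, e, x}. Thus FOLLOW(U) = {$, a, e, x}.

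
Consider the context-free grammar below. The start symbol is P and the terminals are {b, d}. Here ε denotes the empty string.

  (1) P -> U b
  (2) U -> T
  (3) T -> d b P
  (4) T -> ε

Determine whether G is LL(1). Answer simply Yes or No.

Yes

FIRST(P) = {b, d}
FIRST(U) = {ε, d}
FIRST(T) = {ε, d}
FOLLOW(P) = {$, b}
FOLLOW(U) = {b}
FOLLOW(T) = {b}
Each cell of M receives at most one production.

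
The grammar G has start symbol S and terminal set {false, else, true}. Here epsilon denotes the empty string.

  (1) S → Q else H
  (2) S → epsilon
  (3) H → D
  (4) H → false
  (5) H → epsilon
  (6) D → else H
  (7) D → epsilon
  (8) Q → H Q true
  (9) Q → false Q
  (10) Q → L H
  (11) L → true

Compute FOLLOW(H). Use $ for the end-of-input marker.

{$, else, false, true}

FIRST(D): from D→else H we get {else}; from D→epsilon we get {epsilon}. So FIRST(D) = {epsilon, else}.
FIRST(L): from L→true we get {true}. So FIRST(L) = {true}.
FIRST(H): from H→D we get {epsilon, else}; from H→false we get {false}; from H→epsilon we get {epsilon}. So FIRST(H) = {epsilon, else, false}.
FIRST(Q): from Q→H Q true we get {else, false, true}; from Q→false Q we get {false}; from Q→L H we get {true}. So FIRST(Q) = {else, false, true}.
FIRST(S): from S→Q else H we get {else, false, true}; from S→epsilon we get {epsilon}. So FIRST(S) = {epsilon, else, false, true}.
FOLLOW(S) includes $ since S is the start symbol.
FOLLOW(S): S appears on no right-hand side. Thus FOLLOW(S) = {$}.
FOLLOW(Q): in S→Q else H, Q is followed by else H with FIRST {else}; in Q→H Q true, Q is followed by true with FIRST {true}; in Q→false Q, the suffix after Q is empty (adds nothing new). Thus FOLLOW(Q) = {else, true}.
FOLLOW(L): in Q→L H, L is followed by H with FIRST {epsilon, else, false}; in Q→L H, the suffix after L is nullable, so FOLLOW(L) ⊇ FOLLOW(Q) = {else, true}. Thus FOLLOW(L) = {else, false, true}.
FOLLOW(H): in S→Q else H, the suffix after H is empty, so FOLLOW(H) ⊇ FOLLOW(S) = {$}; in D→else H, the suffix after H is empty, so FOLLOW(H) ⊇ FOLLOW(D) = {$, else, false, true}; in Q→H Q true, H is followed by Q true with FIRST {else, false, true}; in Q→L H, the suffix after H is empty, so FOLLOW(H) ⊇ FOLLOW(Q) = {else, true}. Thus FOLLOW(H) = {$, else, false, true}.
FOLLOW(D): in H→D, the suffix after D is empty, so FOLLOW(D) ⊇ FOLLOW(H) = {$, else, false, true}. Thus FOLLOW(D) = {$, else, false, true}.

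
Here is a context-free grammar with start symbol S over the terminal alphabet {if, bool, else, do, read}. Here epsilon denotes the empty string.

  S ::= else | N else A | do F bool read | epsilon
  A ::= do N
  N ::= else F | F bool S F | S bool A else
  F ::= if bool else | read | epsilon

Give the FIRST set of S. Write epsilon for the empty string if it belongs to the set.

{epsilon, bool, do, else, if, read}

FIRST(A) = {do}
FIRST(F) = {epsilon, if, read}
FIRST(S) = {epsilon, bool, do, else, if, read}  (via N else A)
FIRST(N) = {bool, do, else, if, read}  (via F bool S F, S bool A else)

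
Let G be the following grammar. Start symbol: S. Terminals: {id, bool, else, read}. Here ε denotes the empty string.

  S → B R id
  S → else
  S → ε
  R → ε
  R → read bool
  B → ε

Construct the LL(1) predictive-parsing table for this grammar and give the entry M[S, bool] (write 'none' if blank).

none

FIRST(R) = {ε, read}
FIRST(B) = {ε}
FIRST(S) = {ε, else, id, read}  (via B R id)
FOLLOW(S) includes $ since S is the start symbol.
FOLLOW(S): S appears on no right-hand side. Thus FOLLOW(S) = {$}.
For S → B R id: FIRST(B R id) = {id, read}, so it goes in M[S, t] for t ∈ {id, read}.
For S → else: FIRST(else) = {else}, so it goes in M[S, t] for t ∈ {else}.
For S → ε: FIRST(ε) = {ε}, so it goes in M[S, t] for t ∈ {}; since ε ∈ FIRST, also for every t ∈ FOLLOW(S) = {$}.
None of these place a production in M[S, bool].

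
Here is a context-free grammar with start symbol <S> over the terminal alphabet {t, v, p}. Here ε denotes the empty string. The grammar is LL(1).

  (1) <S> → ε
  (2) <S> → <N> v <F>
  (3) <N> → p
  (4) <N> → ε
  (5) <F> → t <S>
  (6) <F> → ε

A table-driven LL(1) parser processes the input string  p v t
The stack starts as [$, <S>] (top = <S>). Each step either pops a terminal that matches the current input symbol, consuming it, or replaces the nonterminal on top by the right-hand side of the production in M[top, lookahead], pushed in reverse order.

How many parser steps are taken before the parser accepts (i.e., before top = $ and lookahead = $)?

7

     Stack        Input    Action
  1  $ <S>        p v t $  expand <S> → <N> v <F>
  2  $ <F> v <N>  p v t $  expand <N> → p
  3  $ <F> v p    p v t $  match p
  4  $ <F> v      v t $    match v
  5  $ <F>        t $      expand <F> → t <S>
  6  $ <S> t      t $      match t
  7  $ <S>        $        expand <S> → ε
Accept reached after 7 steps.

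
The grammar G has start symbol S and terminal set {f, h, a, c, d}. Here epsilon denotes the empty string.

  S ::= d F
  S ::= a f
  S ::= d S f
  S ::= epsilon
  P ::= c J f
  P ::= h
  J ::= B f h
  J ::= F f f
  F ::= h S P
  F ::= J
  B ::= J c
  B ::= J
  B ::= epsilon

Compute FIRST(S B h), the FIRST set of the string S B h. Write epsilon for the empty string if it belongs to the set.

FIRST(S) = {epsilon, a, d}
FIRST(P) = {c, h}
FIRST(J) = {f, h}  (via B f h, F f f)
FIRST(F) = {f, h}  (via J)
FIRST(B) = {epsilon, f, h}  (via J c, J)
FIRST(S B h): take FIRST of each symbol in turn, carrying on past any symbol whose FIRST contains epsilon; result {a, d, f, h}.

{a, d, f, h}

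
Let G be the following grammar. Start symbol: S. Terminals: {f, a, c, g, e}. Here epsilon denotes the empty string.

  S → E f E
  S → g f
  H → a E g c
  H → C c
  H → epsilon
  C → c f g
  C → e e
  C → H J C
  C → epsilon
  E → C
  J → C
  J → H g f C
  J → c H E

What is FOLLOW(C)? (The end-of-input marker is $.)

{$, a, c, e, f, g}

FIRST(S) = {a, c, e, f, g}  (via E f E)
FIRST(H) = {epsilon, a, c, e, g}  (via C c)
FIRST(C) = {epsilon, a, c, e, g}  (via H J C)
FIRST(E) = {epsilon, a, c, e, g}  (via C)
FIRST(J) = {epsilon, a, c, e, g}  (via C, H g f C)
FOLLOW(S) includes $ since S is the start symbol.
FOLLOW(S): S appears on no right-hand side. Thus FOLLOW(S) = {$}.
FOLLOW(H): in C→H J C, H is followed by J C with FIRST {epsilon, a, c, e, g}; in C→H J C, the suffix after H is nullable, so FOLLOW(H) ⊇ FOLLOW(C) = {$, a, c, e, f, g}; in J→H g f C, H is followed by g f C with FIRST {g}; in J→c H E, H is followed by E with FIRST {epsilon, a, c, e, g}; in J→c H E, the suffix after H is nullable, so FOLLOW(H) ⊇ FOLLOW(J) = {$, a, c, e, f, g}. Thus FOLLOW(H) = {$, a, c, e, f, g}.
FOLLOW(C): in H→C c, C is followed by c with FIRST {c}; in C→H J C, the suffix after C is empty (adds nothing new); in E→C, the suffix after C is empty, so FOLLOW(C) ⊇ FOLLOW(E) = {$, a, c, e, f, g}; in J→C, the suffix after C is empty, so FOLLOW(C) ⊇ FOLLOW(J) = {$, a, c, e, f, g}; in J→H g f C, the suffix after C is empty, so FOLLOW(C) ⊇ FOLLOW(J) = {$, a, c, e, f, g}. Thus FOLLOW(C) = {$, a, c, e, f, g}.
FOLLOW(J): in C→H J C, J is followed by C with FIRST {epsilon, a, c, e, g}; in C→H J C, the suffix after J is nullable, so FOLLOW(J) ⊇ FOLLOW(C) = {$, a, c, e, f, g}. Thus FOLLOW(J) = {$, a, c, e, f, g}.
FOLLOW(E): in S→E f E (occurrence 1), E is followed by f E with FIRST {f}; in S→E f E (occurrence 2), the suffix after E is empty, so FOLLOW(E) ⊇ FOLLOW(S) = {$}; in H→a E g c, E is followed by g c with FIRST {g}; in J→c H E, the suffix after E is empty, so FOLLOW(E) ⊇ FOLLOW(J) = {$, a, c, e, f, g}. Thus FOLLOW(E) = {$, a, c, e, f, g}.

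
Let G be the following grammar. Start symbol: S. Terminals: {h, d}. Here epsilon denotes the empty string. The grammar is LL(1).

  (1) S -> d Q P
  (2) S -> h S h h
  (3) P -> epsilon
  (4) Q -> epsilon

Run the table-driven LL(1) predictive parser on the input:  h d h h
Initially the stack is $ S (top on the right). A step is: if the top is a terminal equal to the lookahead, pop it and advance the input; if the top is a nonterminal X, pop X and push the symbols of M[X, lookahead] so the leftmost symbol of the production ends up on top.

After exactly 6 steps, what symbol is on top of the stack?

step 1: stack=$ S  input=h d h h $  — expand S -> h S h h
step 2: stack=$ h h S h  input=h d h h $  — match h
step 3: stack=$ h h S  input=d h h $  — expand S -> d Q P
step 4: stack=$ h h P Q d  input=d h h $  — match d
step 5: stack=$ h h P Q  input=h h $  — expand Q -> epsilon
step 6: stack=$ h h P  input=h h $  — expand P -> epsilon
Stack after step 6: $ h h (top = h).

h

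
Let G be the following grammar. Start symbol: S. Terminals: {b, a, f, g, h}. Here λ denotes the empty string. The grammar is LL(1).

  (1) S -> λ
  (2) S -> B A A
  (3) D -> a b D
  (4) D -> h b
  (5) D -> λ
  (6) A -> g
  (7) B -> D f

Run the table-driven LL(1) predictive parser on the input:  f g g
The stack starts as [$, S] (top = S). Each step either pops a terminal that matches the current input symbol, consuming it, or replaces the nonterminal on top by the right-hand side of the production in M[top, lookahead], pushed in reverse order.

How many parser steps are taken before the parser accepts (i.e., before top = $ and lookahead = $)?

8

step 1: stack=$ S  input=f g g $  — expand S -> B A A
step 2: stack=$ A A B  input=f g g $  — expand B -> D f
step 3: stack=$ A A f D  input=f g g $  — expand D -> λ
step 4: stack=$ A A f  input=f g g $  — match f
step 5: stack=$ A A  input=g g $  — expand A -> g
step 6: stack=$ A g  input=g g $  — match g
step 7: stack=$ A  input=g $  — expand A -> g
step 8: stack=$ g  input=g $  — match g
Accept reached after 8 steps.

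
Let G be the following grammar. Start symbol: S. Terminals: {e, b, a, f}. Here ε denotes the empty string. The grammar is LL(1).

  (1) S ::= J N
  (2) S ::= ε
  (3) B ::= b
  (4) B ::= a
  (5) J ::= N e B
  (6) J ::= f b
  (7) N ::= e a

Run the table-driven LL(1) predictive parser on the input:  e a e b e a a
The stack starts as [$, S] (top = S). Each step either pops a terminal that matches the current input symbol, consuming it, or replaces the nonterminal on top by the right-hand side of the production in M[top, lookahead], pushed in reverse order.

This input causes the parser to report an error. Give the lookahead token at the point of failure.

a

      Stack        Input            Action
   1  $ S          e a e b e a a $  expand S ::= J N
   2  $ N J        e a e b e a a $  expand J ::= N e B
   3  $ N B e N    e a e b e a a $  expand N ::= e a
   4  $ N B e a e  e a e b e a a $  match e
   5  $ N B e a    a e b e a a $    match a
   6  $ N B e      e b e a a $      match e
   7  $ N B        b e a a $        expand B ::= b
   8  $ N b        b e a a $        match b
   9  $ N          e a a $          expand N ::= e a
  10  $ a e        e a a $          match e
  11  $ a          a a $            match a
  12  $            a $              error: stack empty but input remains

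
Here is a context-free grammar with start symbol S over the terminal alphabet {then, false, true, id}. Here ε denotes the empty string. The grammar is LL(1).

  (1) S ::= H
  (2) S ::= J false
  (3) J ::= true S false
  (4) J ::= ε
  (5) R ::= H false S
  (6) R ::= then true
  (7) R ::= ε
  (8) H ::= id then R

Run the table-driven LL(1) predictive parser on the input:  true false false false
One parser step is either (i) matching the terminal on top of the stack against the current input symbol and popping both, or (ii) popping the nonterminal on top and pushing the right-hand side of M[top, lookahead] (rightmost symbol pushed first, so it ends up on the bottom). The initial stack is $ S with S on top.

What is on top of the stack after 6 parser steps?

     Stack                  Input                     Action
  1  $ S                    true false false false $  expand S ::= J false
  2  $ false J              true false false false $  expand J ::= true S false
  3  $ false false S true   true false false false $  match true
  4  $ false false S        false false false $       expand S ::= J false
  5  $ false false false J  false false false $       expand J ::= ε
  6  $ false false false    false false false $       match false
Stack after step 6: $ false false (top = false).

false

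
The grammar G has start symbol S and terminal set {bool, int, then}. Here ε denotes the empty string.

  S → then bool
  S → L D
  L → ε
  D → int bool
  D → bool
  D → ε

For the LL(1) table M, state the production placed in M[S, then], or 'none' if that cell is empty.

FIRST(L): from L→ε we get {ε}. So FIRST(L) = {ε}.
FIRST(D): from D→int bool we get {int}; from D→bool we get {bool}; from D→ε we get {ε}. So FIRST(D) = {ε, bool, int}.
FIRST(S): from S→then bool we get {then}; from S→L D we get {ε, bool, int}. So FIRST(S) = {ε, bool, int, then}.
FOLLOW(S) includes $ since S is the start symbol.
FOLLOW(S): S appears on no right-hand side. Thus FOLLOW(S) = {$}.
For S → then bool: FIRST(then bool) = {then}, so it goes in M[S, t] for t ∈ {then}.
For S → L D: FIRST(L D) = {ε, bool, int}, so it goes in M[S, t] for t ∈ {bool, int}; since ε ∈ FIRST, also for every t ∈ FOLLOW(S) = {$}.

S → then bool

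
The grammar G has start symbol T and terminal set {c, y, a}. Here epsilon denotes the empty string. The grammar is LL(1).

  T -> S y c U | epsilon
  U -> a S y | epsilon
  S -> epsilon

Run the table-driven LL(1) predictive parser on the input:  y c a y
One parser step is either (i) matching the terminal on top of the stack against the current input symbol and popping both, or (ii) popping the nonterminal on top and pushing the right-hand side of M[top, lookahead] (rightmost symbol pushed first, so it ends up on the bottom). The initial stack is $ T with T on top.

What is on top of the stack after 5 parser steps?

step 1: stack=$ T  input=y c a y $  — expand T -> S y c U
step 2: stack=$ U c y S  input=y c a y $  — expand S -> epsilon
step 3: stack=$ U c y  input=y c a y $  — match y
step 4: stack=$ U c  input=c a y $  — match c
step 5: stack=$ U  input=a y $  — expand U -> a S y
Stack after step 5: $ y S a (top = a).

a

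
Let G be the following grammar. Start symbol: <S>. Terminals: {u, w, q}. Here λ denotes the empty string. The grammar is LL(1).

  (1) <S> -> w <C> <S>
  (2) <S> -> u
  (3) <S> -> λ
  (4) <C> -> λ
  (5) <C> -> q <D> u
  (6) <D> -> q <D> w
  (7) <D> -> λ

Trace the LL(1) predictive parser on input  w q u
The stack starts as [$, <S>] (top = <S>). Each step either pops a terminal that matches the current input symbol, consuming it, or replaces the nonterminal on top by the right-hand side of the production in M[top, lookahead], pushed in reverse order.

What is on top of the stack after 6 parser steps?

<S>

     Stack          Input    Action
  1  $ <S>          w q u $  expand <S> -> w <C> <S>
  2  $ <S> <C> w    w q u $  match w
  3  $ <S> <C>      q u $    expand <C> -> q <D> u
  4  $ <S> u <D> q  q u $    match q
  5  $ <S> u <D>    u $      expand <D> -> λ
  6  $ <S> u        u $      match u
Stack after step 6: $ <S> (top = <S>).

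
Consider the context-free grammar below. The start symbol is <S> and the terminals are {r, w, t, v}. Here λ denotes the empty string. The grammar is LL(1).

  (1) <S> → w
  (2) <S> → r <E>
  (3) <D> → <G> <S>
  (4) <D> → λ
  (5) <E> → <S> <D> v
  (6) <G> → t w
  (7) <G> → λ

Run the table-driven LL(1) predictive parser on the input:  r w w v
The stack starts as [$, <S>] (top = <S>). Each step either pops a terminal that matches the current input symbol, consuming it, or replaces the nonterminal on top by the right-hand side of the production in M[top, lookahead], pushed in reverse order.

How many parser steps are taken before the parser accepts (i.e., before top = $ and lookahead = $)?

      Stack        Input      Action
   1  $ <S>        r w w v $  expand <S> → r <E>
   2  $ <E> r      r w w v $  match r
   3  $ <E>        w w v $    expand <E> → <S> <D> v
   4  $ v <D> <S>  w w v $    expand <S> → w
   5  $ v <D> w    w w v $    match w
   6  $ v <D>      w v $      expand <D> → <G> <S>
   7  $ v <S> <G>  w v $      expand <G> → λ
   8  $ v <S>      w v $      expand <S> → w
   9  $ v w        w v $      match w
  10  $ v          v $        match v
Accept reached after 10 steps.

10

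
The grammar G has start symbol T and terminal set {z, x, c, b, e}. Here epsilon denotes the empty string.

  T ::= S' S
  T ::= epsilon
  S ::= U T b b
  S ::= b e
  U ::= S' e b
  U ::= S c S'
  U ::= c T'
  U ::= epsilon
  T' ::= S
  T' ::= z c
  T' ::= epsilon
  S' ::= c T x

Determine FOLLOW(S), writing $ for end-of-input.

FIRST(S') = {c}
FIRST(T) = {epsilon, c}  (via S' S)
FIRST(S) = {b, c}  (via U T b b)
FIRST(U) = {epsilon, b, c}  (via S' e b, S c S')
FIRST(T') = {epsilon, b, c, z}  (via S)
FOLLOW(T) includes $ since T is the start symbol.
FOLLOW(T): in S::=U T b b, T is followed by b b with FIRST {b}; in S'::=c T x, T is followed by x with FIRST {x}. Thus FOLLOW(T) = {$, b, x}.
FOLLOW(U): in S::=U T b b, U is followed by T b b with FIRST {b, c}. Thus FOLLOW(U) = {b, c}.
FOLLOW(T'): in U::=c T', the suffix after T' is empty, so FOLLOW(T') ⊇ FOLLOW(U) = {b, c}. Thus FOLLOW(T') = {b, c}.
FOLLOW(S): in T::=S' S, the suffix after S is empty, so FOLLOW(S) ⊇ FOLLOW(T) = {$, b, x}; in U::=S c S', S is followed by c S' with FIRST {c}; in T'::=S, the suffix after S is empty, so FOLLOW(S) ⊇ FOLLOW(T') = {b, c}. Thus FOLLOW(S) = {$, b, c, x}.
FOLLOW(S'): in T::=S' S, S' is followed by S with FIRST {b, c}; in U::=S' e b, S' is followed by e b with FIRST {e}; in U::=S c S', the suffix after S' is empty, so FOLLOW(S') ⊇ FOLLOW(U) = {b, c}. Thus FOLLOW(S') = {b, c, e}.

{$, b, c, x}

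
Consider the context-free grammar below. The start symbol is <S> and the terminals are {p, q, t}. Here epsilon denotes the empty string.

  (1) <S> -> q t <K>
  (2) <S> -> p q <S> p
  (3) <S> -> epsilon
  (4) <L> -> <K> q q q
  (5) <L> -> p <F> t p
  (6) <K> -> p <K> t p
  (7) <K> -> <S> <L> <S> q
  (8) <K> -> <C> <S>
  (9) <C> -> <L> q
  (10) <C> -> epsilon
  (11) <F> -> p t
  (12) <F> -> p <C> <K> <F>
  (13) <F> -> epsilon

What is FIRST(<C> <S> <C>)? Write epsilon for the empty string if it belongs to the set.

FIRST(<S>): from <S>->q t <K> we get {q}; from <S>->p q <S> p we get {p}; from <S>->epsilon we get {epsilon}. So FIRST(<S>) = {epsilon, p, q}.
FIRST(<F>): from <F>->p t we get {p}; from <F>->p <C> <K> <F> we get {p}; from <F>->epsilon we get {epsilon}. So FIRST(<F>) = {epsilon, p}.
FIRST(<L>): from <L>-><K> q q q we get {p, q}; from <L>->p <F> t p we get {p}. So FIRST(<L>) = {p, q}.
FIRST(<C>): from <C>-><L> q we get {p, q}; from <C>->epsilon we get {epsilon}. So FIRST(<C>) = {epsilon, p, q}.
FIRST(<K>): from <K>->p <K> t p we get {p}; from <K>-><S> <L> <S> q we get {p, q}; from <K>-><C> <S> we get {epsilon, p, q}. So FIRST(<K>) = {epsilon, p, q}.
FIRST(<C> <S> <C>): take FIRST of each symbol in turn, carrying on past any symbol whose FIRST contains epsilon; result {epsilon, p, q}.

{epsilon, p, q}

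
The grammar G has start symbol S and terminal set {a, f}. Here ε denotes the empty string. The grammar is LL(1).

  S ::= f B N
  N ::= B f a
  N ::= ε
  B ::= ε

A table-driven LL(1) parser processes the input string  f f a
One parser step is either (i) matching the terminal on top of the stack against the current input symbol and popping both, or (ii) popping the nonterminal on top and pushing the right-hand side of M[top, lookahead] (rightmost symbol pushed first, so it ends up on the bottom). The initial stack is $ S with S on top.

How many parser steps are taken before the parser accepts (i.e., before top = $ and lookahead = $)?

     Stack    Input    Action
  1  $ S      f f a $  expand S ::= f B N
  2  $ N B f  f f a $  match f
  3  $ N B    f a $    expand B ::= ε
  4  $ N      f a $    expand N ::= B f a
  5  $ a f B  f a $    expand B ::= ε
  6  $ a f    f a $    match f
  7  $ a      a $      match a
Accept reached after 7 steps.

7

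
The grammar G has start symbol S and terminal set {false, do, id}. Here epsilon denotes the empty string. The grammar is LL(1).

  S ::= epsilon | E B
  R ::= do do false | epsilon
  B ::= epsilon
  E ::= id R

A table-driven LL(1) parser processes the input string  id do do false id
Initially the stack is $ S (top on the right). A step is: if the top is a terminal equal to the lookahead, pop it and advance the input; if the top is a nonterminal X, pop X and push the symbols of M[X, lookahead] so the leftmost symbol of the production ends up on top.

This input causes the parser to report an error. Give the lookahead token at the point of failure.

id

     Stack            Input                Action
  1  $ S              id do do false id $  expand S ::= E B
  2  $ B E            id do do false id $  expand E ::= id R
  3  $ B R id         id do do false id $  match id
  4  $ B R            do do false id $     expand R ::= do do false
  5  $ B false do do  do do false id $     match do
  6  $ B false do     do false id $        match do
  7  $ B false        false id $           match false
  8  $ B              id $                 error: M[B, id] is empty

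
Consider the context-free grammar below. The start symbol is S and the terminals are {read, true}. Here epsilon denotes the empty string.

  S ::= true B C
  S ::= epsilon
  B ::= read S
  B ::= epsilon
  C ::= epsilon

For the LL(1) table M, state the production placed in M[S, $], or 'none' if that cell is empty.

FIRST(S): from S::=true B C we get {true}; from S::=epsilon we get {epsilon}. So FIRST(S) = {epsilon, true}.
FIRST(B): from B::=read S we get {read}; from B::=epsilon we get {epsilon}. So FIRST(B) = {epsilon, read}.
FIRST(C): from C::=epsilon we get {epsilon}. So FIRST(C) = {epsilon}.
FOLLOW(S) includes $ since S is the start symbol.
FOLLOW(S): in B::=read S, the suffix after S is empty, so FOLLOW(S) ⊇ FOLLOW(B) = {$}. Thus FOLLOW(S) = {$}.
FOLLOW(B): in S::=true B C, B is followed by C with FIRST {epsilon}; in S::=true B C, the suffix after B is nullable, so FOLLOW(B) ⊇ FOLLOW(S) = {$}. Thus FOLLOW(B) = {$}.
For S ::= true B C: FIRST(true B C) = {true}, so it goes in M[S, t] for t ∈ {true}.
For S ::= epsilon: FIRST(epsilon) = {epsilon}, so it goes in M[S, t] for t ∈ {}; since epsilon ∈ FIRST, also for every t ∈ FOLLOW(S) = {$}.

S ::= epsilon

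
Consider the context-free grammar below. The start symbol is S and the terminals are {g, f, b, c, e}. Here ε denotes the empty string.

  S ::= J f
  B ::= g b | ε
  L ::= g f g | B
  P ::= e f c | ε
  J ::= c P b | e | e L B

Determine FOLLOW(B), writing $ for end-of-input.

FIRST(B): from B::=g b we get {g}; from B::=ε we get {ε}. So FIRST(B) = {ε, g}.
FIRST(P): from P::=e f c we get {e}; from P::=ε we get {ε}. So FIRST(P) = {ε, e}.
FIRST(J): from J::=c P b we get {c}; from J::=e we get {e}; from J::=e L B we get {e}. So FIRST(J) = {c, e}.
FIRST(S): from S::=J f we get {c, e}. So FIRST(S) = {c, e}.
FIRST(L): from L::=g f g we get {g}; from L::=B we get {ε, g}. So FIRST(L) = {ε, g}.
FOLLOW(S) includes $ since S is the start symbol.
FOLLOW(S): S appears on no right-hand side. Thus FOLLOW(S) = {$}.
FOLLOW(P): in J::=c P b, P is followed by b with FIRST {b}. Thus FOLLOW(P) = {b}.
FOLLOW(J): in S::=J f, J is followed by f with FIRST {f}. Thus FOLLOW(J) = {f}.
FOLLOW(L): in J::=e L B, L is followed by B with FIRST {ε, g}; in J::=e L B, the suffix after L is nullable, so FOLLOW(L) ⊇ FOLLOW(J) = {f}. Thus FOLLOW(L) = {f, g}.
FOLLOW(B): in L::=B, the suffix after B is empty, so FOLLOW(B) ⊇ FOLLOW(L) = {f, g}; in J::=e L B, the suffix after B is empty, so FOLLOW(B) ⊇ FOLLOW(J) = {f}. Thus FOLLOW(B) = {f, g}.

{f, g}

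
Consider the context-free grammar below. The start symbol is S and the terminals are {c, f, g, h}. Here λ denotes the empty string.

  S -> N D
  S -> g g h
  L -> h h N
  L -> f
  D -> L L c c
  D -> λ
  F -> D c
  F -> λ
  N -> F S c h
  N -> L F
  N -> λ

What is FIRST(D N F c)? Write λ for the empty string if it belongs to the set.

FIRST(L) = {f, h}
FIRST(D) = {λ, f, h}  (via L L c c)
FIRST(F) = {λ, c, f, h}  (via D c)
FIRST(S) = {λ, c, f, g, h}  (via N D)
FIRST(N) = {λ, c, f, g, h}  (via F S c h, L F)
FIRST(D N F c): take FIRST of each symbol in turn, carrying on past any symbol whose FIRST contains λ; result {c, f, g, h}.

{c, f, g, h}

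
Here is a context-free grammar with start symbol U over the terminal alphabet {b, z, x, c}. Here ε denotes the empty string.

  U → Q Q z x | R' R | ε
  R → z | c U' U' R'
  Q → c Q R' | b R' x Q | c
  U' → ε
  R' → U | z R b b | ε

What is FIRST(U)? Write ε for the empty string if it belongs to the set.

{ε, b, c, z}

FIRST(R) = {c, z}
FIRST(Q) = {b, c}
FIRST(U') = {ε}
FIRST(U) = {ε, b, c, z}  (via Q Q z x, R' R)
FIRST(R') = {ε, b, c, z}  (via U)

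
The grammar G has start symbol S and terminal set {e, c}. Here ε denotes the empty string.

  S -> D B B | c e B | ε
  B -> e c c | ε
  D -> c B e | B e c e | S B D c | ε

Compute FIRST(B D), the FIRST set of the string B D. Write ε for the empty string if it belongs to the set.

FIRST(B) = {ε, e}
FIRST(S) = {ε, c, e}  (via D B B)
FIRST(D) = {ε, c, e}  (via B e c e, S B D c)
FIRST(B D): take FIRST of each symbol in turn, carrying on past any symbol whose FIRST contains ε; result {ε, c, e}.

{ε, c, e}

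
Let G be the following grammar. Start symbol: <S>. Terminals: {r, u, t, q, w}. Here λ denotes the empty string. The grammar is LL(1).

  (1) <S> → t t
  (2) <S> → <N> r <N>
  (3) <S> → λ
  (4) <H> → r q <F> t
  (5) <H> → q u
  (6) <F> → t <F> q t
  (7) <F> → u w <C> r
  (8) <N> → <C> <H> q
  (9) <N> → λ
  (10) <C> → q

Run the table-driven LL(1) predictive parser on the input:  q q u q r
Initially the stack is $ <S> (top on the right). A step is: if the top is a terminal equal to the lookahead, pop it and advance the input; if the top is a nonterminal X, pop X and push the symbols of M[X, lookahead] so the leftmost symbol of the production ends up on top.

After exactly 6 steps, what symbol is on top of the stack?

     Stack              Input        Action
  1  $ <S>              q q u q r $  expand <S> → <N> r <N>
  2  $ <N> r <N>        q q u q r $  expand <N> → <C> <H> q
  3  $ <N> r q <H> <C>  q q u q r $  expand <C> → q
  4  $ <N> r q <H> q    q q u q r $  match q
  5  $ <N> r q <H>      q u q r $    expand <H> → q u
  6  $ <N> r q u q      q u q r $    match q
Stack after step 6: $ <N> r q u (top = u).

u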